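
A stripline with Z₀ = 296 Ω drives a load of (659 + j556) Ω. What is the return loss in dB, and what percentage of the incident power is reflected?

RL ≈ 4.42 dB; 36.1% of incident power reflected

Γ = (363 + j556)/(955 + j556), |Γ| = 0.601
RL = −20·log₁₀(0.601) = 4.42 dB
P_refl/P_inc = |Γ|² = 0.361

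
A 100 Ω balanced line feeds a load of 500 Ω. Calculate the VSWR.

For a purely resistive load, VSWR = R_L/Z_0 or Z_0/R_L (whichever > 1) = 500/100

VSWR ≈ 5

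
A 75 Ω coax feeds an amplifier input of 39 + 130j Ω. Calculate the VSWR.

Γ = (Z_L − Z_0)/(Z_L + Z_0) = (-36 + j130)/(114 + j130)
|Γ| = 135/173 = 0.78
VSWR = (1 + |Γ|)/(1 − |Γ|) = 1.78/0.22

VSWR ≈ 8.1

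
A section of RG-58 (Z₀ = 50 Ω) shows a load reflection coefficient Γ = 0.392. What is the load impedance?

Z_L = Z_0·(1 + Γ)/(1 − Γ) = 50·(1.39)/(0.608)

Z_L ≈ 114 Ω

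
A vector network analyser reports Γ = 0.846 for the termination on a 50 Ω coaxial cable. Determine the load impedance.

Z_L ≈ 599 Ω

Z_L = Z_0·(1 + Γ)/(1 − Γ) = 50·(1.85)/(0.154)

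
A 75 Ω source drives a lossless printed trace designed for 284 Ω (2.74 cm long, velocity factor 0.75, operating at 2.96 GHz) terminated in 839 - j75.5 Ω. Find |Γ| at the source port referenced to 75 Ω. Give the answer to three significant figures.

|Γ| ≈ 0.715

λ = v/f = 0.75·c / 2.96 GHz = 0.076 m
βl = 2π·l/λ = 2π × 0.36 = 130°
tan(βl) = -1.2
Z_in = Z_0·(Z_L + jZ_0·tanβl)/(Z_0 + jZ_L·tanβl) = 157 + j206 Ω
Γ_s = (Z_in − Z_s)/(Z_in + Z_s) = (81.9 + j206)/(232 + j206), |Γ_s| = 0.715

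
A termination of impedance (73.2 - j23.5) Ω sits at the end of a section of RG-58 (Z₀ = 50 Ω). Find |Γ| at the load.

|Γ| ≈ 0.263

Γ = (Z_L − Z_0)/(Z_L + Z_0) = (23.2 − j23.5)/(123.2 − j23.5)
|Γ| = 33/125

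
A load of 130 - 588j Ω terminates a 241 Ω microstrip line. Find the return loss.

Γ = (-111 − j588)/(371 − j588), |Γ| = 0.861
RL = −20·log₁₀|Γ| = −20·log₁₀(0.861)

RL ≈ 1.3 dB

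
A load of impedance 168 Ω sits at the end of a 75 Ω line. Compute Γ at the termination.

Γ = 0.383

Γ = (Z_L − Z_0)/(Z_L + Z_0) = (168 − 75)/(168 + 75) = 93/243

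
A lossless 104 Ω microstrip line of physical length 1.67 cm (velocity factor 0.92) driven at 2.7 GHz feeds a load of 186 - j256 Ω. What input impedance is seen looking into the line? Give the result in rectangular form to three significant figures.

λ = v/f = 0.92·c / 2.7 GHz = 0.102 m
βl = 2π·l/λ = 2π × 0.163 = 58.8°
tan(βl) = tan(58.8°) = 1.65
Z_in = Z_0·(Z_L + jZ_0·tanβl)/(Z_0 + jZ_L·tanβl)
     = 104·(186 − j84.2)/(527 + j307)

Z_in ≈ 20.2 − j28.4 Ω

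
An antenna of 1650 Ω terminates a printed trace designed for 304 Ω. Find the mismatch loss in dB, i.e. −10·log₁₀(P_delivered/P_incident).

mismatch loss ≈ 2.79 dB

Γ = (1650 − 304)/(1650 + 304) = 0.689
|Γ|² = 0.475, so P_del/P_inc = 1 − |Γ|² = 0.525
ML = −10·log₁₀(1 − |Γ|²)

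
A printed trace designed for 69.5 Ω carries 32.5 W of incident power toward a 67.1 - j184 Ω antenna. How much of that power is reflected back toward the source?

P_reflected ≈ 21 W

|Γ| = |(-2.4 − j184)/(136.6 − j184)| = 0.803
|Γ|² = 0.645
P_refl = |Γ|²·P_inc = 21 W, P_del = (1 − |Γ|²)·P_inc = 11.5 W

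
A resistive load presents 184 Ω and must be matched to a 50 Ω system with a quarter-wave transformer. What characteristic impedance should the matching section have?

Z_qwt ≈ 95.9 Ω

Z_qwt = √(Z_0·R_L) = √(50 × 184) = √9200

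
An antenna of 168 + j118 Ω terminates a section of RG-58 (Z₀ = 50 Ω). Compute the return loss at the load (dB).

Γ = (118 + j118)/(218 + j118), |Γ| = 0.673
RL = −20·log₁₀|Γ| = −20·log₁₀(0.673)

RL ≈ 3.44 dB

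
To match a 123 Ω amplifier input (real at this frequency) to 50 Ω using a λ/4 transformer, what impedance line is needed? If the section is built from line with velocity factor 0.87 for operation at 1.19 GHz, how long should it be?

Z_qwt ≈ 78.4 Ω; length ≈ 5.48 cm

Z_qwt = √(Z_0·R_L) = √(50 × 123) = √6150
λ = 0.87·c/f = 0.219 m, so l = λ/4 = 0.0548 m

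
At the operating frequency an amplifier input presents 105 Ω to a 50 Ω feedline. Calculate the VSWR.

Γ = (105 − 50)/(105 + 50) = 0.355
VSWR = (1 + 0.355)/(1 − 0.355)

VSWR ≈ 2.1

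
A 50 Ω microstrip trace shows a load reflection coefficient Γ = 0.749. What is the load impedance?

Z_L ≈ 348 Ω

Z_L = Z_0·(1 + Γ)/(1 − Γ) = 50·(1.75)/(0.251)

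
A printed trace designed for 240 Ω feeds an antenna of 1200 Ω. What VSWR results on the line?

Γ = (1200 − 240)/(1200 + 240) = 0.667
VSWR = (1 + 0.667)/(1 − 0.667)

VSWR ≈ 5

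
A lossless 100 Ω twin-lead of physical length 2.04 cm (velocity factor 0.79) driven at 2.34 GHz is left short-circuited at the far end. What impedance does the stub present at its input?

λ = v/f = 0.79·c / 2.34 GHz = 0.101 m
βl = 2π·l/λ = 2π × 0.201 = 72.5°
tan(βl) = 3.17
For a short-circuited stub, Z_in = jZ_0·tan(βl)

Z_in ≈ +j317 Ω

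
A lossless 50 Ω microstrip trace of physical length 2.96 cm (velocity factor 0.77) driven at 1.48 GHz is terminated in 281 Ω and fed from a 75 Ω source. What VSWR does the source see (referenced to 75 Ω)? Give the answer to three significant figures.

VSWR ≈ 7.8

λ = v/f = 0.77·c / 1.48 GHz = 0.156 m
βl = 2π·l/λ = 2π × 0.19 = 68.3°
tan(βl) = 2.51
Z_in = Z_0·(Z_L + jZ_0·tanβl)/(Z_0 + jZ_L·tanβl) = 10.3 − j19.2 Ω
Γ_s = (Z_in − Z_s)/(Z_in + Z_s) = (-64.7 − j19.2)/(85.3 − j19.2), |Γ_s| = 0.773
VSWR = (1 + |Γ_s|)/(1 − |Γ_s|)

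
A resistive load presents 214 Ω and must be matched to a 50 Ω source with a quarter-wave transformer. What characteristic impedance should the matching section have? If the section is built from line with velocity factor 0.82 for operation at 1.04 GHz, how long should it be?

Z_qwt ≈ 103 Ω; length ≈ 5.91 cm

Z_qwt = √(Z_0·R_L) = √(50 × 214) = √10700
λ = 0.82·c/f = 0.237 m, so l = λ/4 = 0.0591 m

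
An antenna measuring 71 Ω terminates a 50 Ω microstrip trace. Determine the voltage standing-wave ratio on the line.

For a purely resistive load, VSWR = R_L/Z_0 or Z_0/R_L (whichever > 1) = 71/50

VSWR ≈ 1.42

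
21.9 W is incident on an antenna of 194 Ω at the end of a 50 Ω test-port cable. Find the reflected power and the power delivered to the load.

P_reflected ≈ 7.63 W; P_delivered ≈ 14.3 W

Γ = (194 − 50)/(194 + 50) = 0.59
|Γ|² = 0.348
P_refl = |Γ|²·P_inc = 7.63 W, P_del = (1 − |Γ|²)·P_inc = 14.3 W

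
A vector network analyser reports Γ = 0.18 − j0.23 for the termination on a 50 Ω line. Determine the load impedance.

Z_L ≈ 63.1 − j31.7 Ω

Z_L = Z_0·(1 + Γ)/(1 − Γ) = 50·(1.18 − j0.23)/(0.82 + j0.23)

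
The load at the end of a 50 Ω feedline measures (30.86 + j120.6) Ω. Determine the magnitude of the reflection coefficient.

|Γ| ≈ 0.841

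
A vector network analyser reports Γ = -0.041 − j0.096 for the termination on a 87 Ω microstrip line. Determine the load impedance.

Z_L = Z_0·(1 + Γ)/(1 − Γ) = 87·(0.959 − j0.096)/(1.04 + j0.096)

Z_L ≈ 78.7 − j15.3 Ω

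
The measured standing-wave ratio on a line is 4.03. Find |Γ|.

|Γ| ≈ 0.602

|Γ| = (S − 1)/(S + 1) = (4.03 − 1)/(4.03 + 1) = 3.03/5.03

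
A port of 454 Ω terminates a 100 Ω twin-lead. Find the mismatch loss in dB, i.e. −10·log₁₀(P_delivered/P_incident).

Γ = (454 − 100)/(454 + 100) = 0.639
|Γ|² = 0.408, so P_del/P_inc = 1 − |Γ|² = 0.592
ML = −10·log₁₀(1 − |Γ|²)

mismatch loss ≈ 2.28 dB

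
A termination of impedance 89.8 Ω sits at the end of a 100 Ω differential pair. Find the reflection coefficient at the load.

Γ = -0.0537

Γ = (Z_L − Z_0)/(Z_L + Z_0) = (89.8 − 100)/(89.8 + 100) = -10.2/189.8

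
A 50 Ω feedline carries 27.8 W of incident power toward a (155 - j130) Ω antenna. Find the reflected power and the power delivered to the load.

|Γ| = |(105 − j130)/(205 − j130)| = 0.688
|Γ|² = 0.474
P_refl = |Γ|²·P_inc = 13.2 W, P_del = (1 − |Γ|²)·P_inc = 14.6 W

P_reflected ≈ 13.2 W; P_delivered ≈ 14.6 W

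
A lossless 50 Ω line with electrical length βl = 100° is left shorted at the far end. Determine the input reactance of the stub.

X_in ≈ -284 Ω (capacitive)

tan(βl) = -5.67
For a shorted stub, Z_in = jZ_0·tan(βl)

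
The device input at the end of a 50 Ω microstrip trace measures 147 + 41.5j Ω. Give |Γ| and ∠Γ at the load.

Γ ≈ 0.524 ∠ 11.3°

Γ = (Z_L − Z_0)/(Z_L + Z_0) = (97 + j41.5)/(197 + j41.5)
|Γ| = 106/201 = 0.524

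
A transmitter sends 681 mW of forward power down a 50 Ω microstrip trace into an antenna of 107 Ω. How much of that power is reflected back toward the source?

P_reflected ≈ 89.8 mW

Γ = (107 − 50)/(107 + 50) = 0.363
|Γ|² = 0.132
P_refl = |Γ|²·P_inc = 89.8 mW, P_del = (1 − |Γ|²)·P_inc = 591 mW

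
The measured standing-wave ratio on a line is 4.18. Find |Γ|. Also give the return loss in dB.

|Γ| ≈ 0.614; return loss ≈ 4.24 dB

|Γ| = (S − 1)/(S + 1) = (4.18 − 1)/(4.18 + 1) = 3.18/5.18
RL = −20·log₁₀|Γ| = −20·log₁₀(0.614)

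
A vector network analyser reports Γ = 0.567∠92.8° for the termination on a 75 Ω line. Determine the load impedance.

Z_L ≈ 37 + j61.7 Ω

Z_L = Z_0·(1 + Γ)/(1 − Γ) = 75·(0.972 + j0.566)/(1.03 − j0.566)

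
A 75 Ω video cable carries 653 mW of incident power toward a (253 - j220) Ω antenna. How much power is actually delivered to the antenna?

|Γ| = |(178 − j220)/(328 − j220)| = 0.717
|Γ|² = 0.513
P_refl = |Γ|²·P_inc = 335 mW, P_del = (1 − |Γ|²)·P_inc = 318 mW

P_delivered ≈ 318 mW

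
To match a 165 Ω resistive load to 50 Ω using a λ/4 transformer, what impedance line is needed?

Z_qwt ≈ 90.8 Ω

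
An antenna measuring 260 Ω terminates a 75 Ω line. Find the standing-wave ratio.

VSWR ≈ 3.47

For a purely resistive load, VSWR = R_L/Z_0 or Z_0/R_L (whichever > 1) = 260/75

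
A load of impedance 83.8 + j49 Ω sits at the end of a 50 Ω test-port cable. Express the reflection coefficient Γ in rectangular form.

Γ ≈ 0.341 + j0.241

Γ = (Z_L − Z_0)/(Z_L + Z_0) = (33.8 + j49)/(133.8 + j49)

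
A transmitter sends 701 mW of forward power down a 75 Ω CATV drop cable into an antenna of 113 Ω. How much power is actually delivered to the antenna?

P_delivered ≈ 672 mW

Γ = (113 − 75)/(113 + 75) = 0.202
|Γ|² = 0.0409
P_refl = |Γ|²·P_inc = 28.6 mW, P_del = (1 − |Γ|²)·P_inc = 672 mW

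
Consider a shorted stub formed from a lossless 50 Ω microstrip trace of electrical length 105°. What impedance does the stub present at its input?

tan(βl) = -3.73
For a shorted stub, Z_in = jZ_0·tan(βl)

Z_in ≈ −j187 Ω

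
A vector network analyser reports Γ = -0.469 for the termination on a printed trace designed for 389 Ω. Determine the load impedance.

Z_L = Z_0·(1 + Γ)/(1 − Γ) = 389·(0.531)/(1.47)

Z_L ≈ 141 Ω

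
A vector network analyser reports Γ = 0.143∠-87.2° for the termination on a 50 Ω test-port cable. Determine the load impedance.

Z_L ≈ 48.7 − j14.2 Ω

Z_L = Z_0·(1 + Γ)/(1 − Γ) = 50·(1.01 − j0.143)/(0.993 + j0.143)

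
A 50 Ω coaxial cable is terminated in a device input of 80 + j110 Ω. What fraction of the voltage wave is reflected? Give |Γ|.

|Γ| ≈ 0.67

Γ = (Z_L − Z_0)/(Z_L + Z_0) = (30 + j110)/(130 + j110)
|Γ| = 114/170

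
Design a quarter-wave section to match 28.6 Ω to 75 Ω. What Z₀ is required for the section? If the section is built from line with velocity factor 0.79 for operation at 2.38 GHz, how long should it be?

Z_qwt = √(Z_0·R_L) = √(75 × 28.6) = √2145
λ = 0.79·c/f = 0.0996 m, so l = λ/4 = 0.0249 m

Z_qwt ≈ 46.3 Ω; length ≈ 2.49 cm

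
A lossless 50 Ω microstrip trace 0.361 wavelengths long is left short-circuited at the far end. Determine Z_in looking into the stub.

βl = 2π × 0.361 = 130°
tan(βl) = -1.19
For a short-circuited stub, Z_in = jZ_0·tan(βl)

Z_in ≈ −j59.7 Ω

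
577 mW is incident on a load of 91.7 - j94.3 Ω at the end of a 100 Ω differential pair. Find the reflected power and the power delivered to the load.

|Γ| = |(-8.3 − j94.3)/(191.7 − j94.3)| = 0.443
|Γ|² = 0.196
P_refl = |Γ|²·P_inc = 113 mW, P_del = (1 − |Γ|²)·P_inc = 464 mW

P_reflected ≈ 113 mW; P_delivered ≈ 464 mW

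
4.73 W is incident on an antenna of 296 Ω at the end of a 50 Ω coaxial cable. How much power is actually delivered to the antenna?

Γ = (296 − 50)/(296 + 50) = 0.711
|Γ|² = 0.505
P_refl = |Γ|²·P_inc = 2.39 W, P_del = (1 − |Γ|²)·P_inc = 2.34 W

P_delivered ≈ 2.34 W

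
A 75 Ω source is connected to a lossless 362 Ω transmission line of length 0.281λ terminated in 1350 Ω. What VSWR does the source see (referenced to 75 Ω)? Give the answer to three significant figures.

VSWR ≈ 2.21

βl = 2π × 0.281 = 101°
tan(βl) = -5.07
Z_in = Z_0·(Z_L + jZ_0·tanβl)/(Z_0 + jZ_L·tanβl) = 101 + j66.1 Ω
Γ_s = (Z_in − Z_s)/(Z_in + Z_s) = (25.6 + j66.1)/(176 + j66.1), |Γ_s| = 0.378
VSWR = (1 + |Γ_s|)/(1 − |Γ_s|)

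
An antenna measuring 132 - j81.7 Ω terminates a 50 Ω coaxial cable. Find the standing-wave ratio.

VSWR ≈ 3.76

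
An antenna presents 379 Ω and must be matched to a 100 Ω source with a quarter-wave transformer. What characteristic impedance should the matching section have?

Z_qwt ≈ 195 Ω

Z_qwt = √(Z_0·R_L) = √(100 × 379) = √37900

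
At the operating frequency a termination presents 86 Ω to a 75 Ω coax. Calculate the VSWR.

VSWR ≈ 1.15

For a purely resistive load, VSWR = R_L/Z_0 or Z_0/R_L (whichever > 1) = 86/75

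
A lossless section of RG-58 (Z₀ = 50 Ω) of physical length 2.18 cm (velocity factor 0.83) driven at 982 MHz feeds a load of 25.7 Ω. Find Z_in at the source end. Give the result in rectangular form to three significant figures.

λ = v/f = 0.83·c / 982 MHz = 0.254 m
βl = 2π·l/λ = 2π × 0.086 = 31°
tan(βl) = tan(31°) = 0.6
Z_in = Z_0·(Z_L + jZ_0·tanβl)/(Z_0 + jZ_L·tanβl)
     = 50·(25.7 + j30)/(50 + j15.4)

Z_in ≈ 31.9 + j20.1 Ω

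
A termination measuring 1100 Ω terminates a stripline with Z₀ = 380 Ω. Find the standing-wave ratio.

VSWR ≈ 2.89

Γ = (1100 − 380)/(1100 + 380) = 0.486
VSWR = (1 + 0.486)/(1 − 0.486)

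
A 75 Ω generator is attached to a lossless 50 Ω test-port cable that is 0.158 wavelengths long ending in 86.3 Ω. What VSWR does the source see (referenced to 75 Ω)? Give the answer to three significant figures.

VSWR ≈ 2.24

βl = 2π × 0.158 = 56.9°
tan(βl) = 1.53
Z_in = Z_0·(Z_L + jZ_0·tanβl)/(Z_0 + jZ_L·tanβl) = 36.1 − j19 Ω
Γ_s = (Z_in − Z_s)/(Z_in + Z_s) = (-38.9 − j19)/(111 − j19), |Γ_s| = 0.384
VSWR = (1 + |Γ_s|)/(1 − |Γ_s|)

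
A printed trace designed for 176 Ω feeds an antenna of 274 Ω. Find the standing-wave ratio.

VSWR ≈ 1.56

For a purely resistive load, VSWR = R_L/Z_0 or Z_0/R_L (whichever > 1) = 274/176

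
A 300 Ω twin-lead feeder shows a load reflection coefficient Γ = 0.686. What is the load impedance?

Z_L ≈ 1610 Ω

Z_L = Z_0·(1 + Γ)/(1 − Γ) = 300·(1.69)/(0.314)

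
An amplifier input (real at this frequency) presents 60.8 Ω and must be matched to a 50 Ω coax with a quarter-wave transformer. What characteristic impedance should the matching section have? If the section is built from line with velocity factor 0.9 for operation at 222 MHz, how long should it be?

Z_qwt = √(Z_0·R_L) = √(50 × 60.8) = √3040
λ = 0.9·c/f = 1.22 m, so l = λ/4 = 0.304 m

Z_qwt ≈ 55.1 Ω; length ≈ 30.4 cm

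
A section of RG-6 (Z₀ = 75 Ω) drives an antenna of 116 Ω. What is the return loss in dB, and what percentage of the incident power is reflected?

Γ = (116 − 75)/(116 + 75) = 0.215
RL = −20·log₁₀(0.215) = 13.4 dB
P_refl/P_inc = |Γ|² = 0.0461

RL ≈ 13.4 dB; 4.61% of incident power reflected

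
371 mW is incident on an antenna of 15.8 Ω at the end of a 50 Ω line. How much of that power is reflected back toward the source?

P_reflected ≈ 100 mW

Γ = (15.8 − 50)/(15.8 + 50) = -0.52
|Γ|² = 0.27
P_refl = |Γ|²·P_inc = 100 mW, P_del = (1 − |Γ|²)·P_inc = 271 mW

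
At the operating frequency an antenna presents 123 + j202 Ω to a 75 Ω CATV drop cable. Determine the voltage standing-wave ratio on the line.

VSWR ≈ 6.52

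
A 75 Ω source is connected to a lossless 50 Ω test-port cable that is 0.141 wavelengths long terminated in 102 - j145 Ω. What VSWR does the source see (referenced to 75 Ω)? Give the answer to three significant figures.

βl = 2π × 0.141 = 50.8°
tan(βl) = 1.22
Z_in = Z_0·(Z_L + jZ_0·tanβl)/(Z_0 + jZ_L·tanβl) = 9.46 − j23.6 Ω
Γ_s = (Z_in − Z_s)/(Z_in + Z_s) = (-65.5 − j23.6)/(84.5 − j23.6), |Γ_s| = 0.794
VSWR = (1 + |Γ_s|)/(1 − |Γ_s|)

VSWR ≈ 8.73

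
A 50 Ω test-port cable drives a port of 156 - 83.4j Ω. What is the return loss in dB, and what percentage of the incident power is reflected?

RL ≈ 4.34 dB; 36.8% of incident power reflected

Γ = (106 − j83.4)/(206 − j83.4), |Γ| = 0.607
RL = −20·log₁₀(0.607) = 4.34 dB
P_refl/P_inc = |Γ|² = 0.368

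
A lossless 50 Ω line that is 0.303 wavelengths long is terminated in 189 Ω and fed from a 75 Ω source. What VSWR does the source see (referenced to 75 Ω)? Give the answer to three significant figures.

βl = 2π × 0.303 = 109°
tan(βl) = -2.89
Z_in = Z_0·(Z_L + jZ_0·tanβl)/(Z_0 + jZ_L·tanβl) = 14.7 + j16 Ω
Γ_s = (Z_in − Z_s)/(Z_in + Z_s) = (-60.3 + j16)/(89.7 + j16), |Γ_s| = 0.685
VSWR = (1 + |Γ_s|)/(1 − |Γ_s|)

VSWR ≈ 5.35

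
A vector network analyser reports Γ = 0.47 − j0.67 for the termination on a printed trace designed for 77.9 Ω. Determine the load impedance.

Z_L ≈ 35.2 − j143 Ω

Z_L = Z_0·(1 + Γ)/(1 − Γ) = 77.9·(1.47 − j0.67)/(0.53 + j0.67)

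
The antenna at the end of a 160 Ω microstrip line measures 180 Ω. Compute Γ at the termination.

Γ = (Z_L − Z_0)/(Z_L + Z_0) = (180 − 160)/(180 + 160) = 20/340

Γ = 0.0588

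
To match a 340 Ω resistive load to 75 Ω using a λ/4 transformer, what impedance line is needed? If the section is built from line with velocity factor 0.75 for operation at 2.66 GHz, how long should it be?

Z_qwt ≈ 160 Ω; length ≈ 2.11 cm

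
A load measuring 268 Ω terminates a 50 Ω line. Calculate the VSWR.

VSWR ≈ 5.36

For a purely resistive load, VSWR = R_L/Z_0 or Z_0/R_L (whichever > 1) = 268/50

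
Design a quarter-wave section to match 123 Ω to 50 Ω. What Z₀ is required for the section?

Z_qwt = √(Z_0·R_L) = √(50 × 123) = √6150

Z_qwt ≈ 78.4 Ω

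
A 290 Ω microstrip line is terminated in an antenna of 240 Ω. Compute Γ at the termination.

Γ = (Z_L − Z_0)/(Z_L + Z_0) = (240 − 290)/(240 + 290) = -50/530

Γ = -0.0943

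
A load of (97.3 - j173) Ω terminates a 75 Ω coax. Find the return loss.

RL ≈ 2.92 dB

Γ = (22.3 − j173)/(172.3 − j173), |Γ| = 0.714
RL = −20·log₁₀|Γ| = −20·log₁₀(0.714)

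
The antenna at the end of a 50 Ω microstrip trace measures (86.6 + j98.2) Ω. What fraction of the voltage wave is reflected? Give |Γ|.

Γ = (Z_L − Z_0)/(Z_L + Z_0) = (36.6 + j98.2)/(136.6 + j98.2)
|Γ| = 105/168

|Γ| ≈ 0.623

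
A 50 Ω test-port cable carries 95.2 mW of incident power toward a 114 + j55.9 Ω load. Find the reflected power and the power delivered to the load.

P_reflected ≈ 22.9 mW; P_delivered ≈ 72.3 mW

|Γ| = |(64 + j55.9)/(164 + j55.9)| = 0.49
|Γ|² = 0.241
P_refl = |Γ|²·P_inc = 22.9 mW, P_del = (1 − |Γ|²)·P_inc = 72.3 mW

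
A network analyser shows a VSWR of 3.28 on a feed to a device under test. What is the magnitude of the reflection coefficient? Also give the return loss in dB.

|Γ| = (S − 1)/(S + 1) = (3.28 − 1)/(3.28 + 1) = 2.28/4.28
RL = −20·log₁₀|Γ| = −20·log₁₀(0.533)

|Γ| ≈ 0.533; return loss ≈ 5.47 dB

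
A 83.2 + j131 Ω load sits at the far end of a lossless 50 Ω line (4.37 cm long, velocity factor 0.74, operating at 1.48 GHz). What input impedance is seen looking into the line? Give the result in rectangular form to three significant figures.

Z_in ≈ 8.03 − j0.636 Ω

λ = v/f = 0.74·c / 1.48 GHz = 0.15 m
βl = 2π·l/λ = 2π × 0.291 = 105°
tan(βl) = tan(105°) = -3.76
Z_in = Z_0·(Z_L + jZ_0·tanβl)/(Z_0 + jZ_L·tanβl)
     = 50·(83.2 − j57.2)/(543 − j313)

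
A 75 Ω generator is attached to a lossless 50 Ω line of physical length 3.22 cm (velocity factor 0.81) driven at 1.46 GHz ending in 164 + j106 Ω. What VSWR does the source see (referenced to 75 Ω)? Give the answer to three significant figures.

λ = v/f = 0.81·c / 1.46 GHz = 0.166 m
βl = 2π·l/λ = 2π × 0.193 = 69.6°
tan(βl) = 2.7
Z_in = Z_0·(Z_L + jZ_0·tanβl)/(Z_0 + jZ_L·tanβl) = 13.5 − j25.7 Ω
Γ_s = (Z_in − Z_s)/(Z_in + Z_s) = (-61.5 − j25.7)/(88.5 − j25.7), |Γ_s| = 0.723
VSWR = (1 + |Γ_s|)/(1 − |Γ_s|)

VSWR ≈ 6.23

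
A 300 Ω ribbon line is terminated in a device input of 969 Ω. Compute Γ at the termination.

Γ = 0.527

Γ = (Z_L − Z_0)/(Z_L + Z_0) = (969 − 300)/(969 + 300) = 669/1269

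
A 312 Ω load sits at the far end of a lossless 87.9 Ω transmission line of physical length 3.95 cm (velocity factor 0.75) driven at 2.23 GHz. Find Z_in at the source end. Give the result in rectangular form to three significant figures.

λ = v/f = 0.75·c / 2.23 GHz = 0.101 m
βl = 2π·l/λ = 2π × 0.391 = 141°
tan(βl) = tan(141°) = -0.812
Z_in = Z_0·(Z_L + jZ_0·tanβl)/(Z_0 + jZ_L·tanβl)
     = 87.9·(312 − j71.3)/(87.9 − j253)

Z_in ≈ 55.7 + j89 Ω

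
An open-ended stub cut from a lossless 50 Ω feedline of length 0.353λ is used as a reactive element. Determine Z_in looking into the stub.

Z_in ≈ +j37.8 Ω

βl = 2π × 0.353 = 127°
tan(βl) = -1.32
For an open-ended stub, Z_in = −jZ_0·cot(βl) = −jZ_0/tan(βl)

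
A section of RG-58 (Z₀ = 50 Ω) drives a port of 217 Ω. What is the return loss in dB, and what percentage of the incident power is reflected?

Γ = (217 − 50)/(217 + 50) = 0.625
RL = −20·log₁₀(0.625) = 4.08 dB
P_refl/P_inc = |Γ|² = 0.391

RL ≈ 4.08 dB; 39.1% of incident power reflected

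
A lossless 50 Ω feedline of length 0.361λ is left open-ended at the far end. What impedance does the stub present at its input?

Z_in ≈ +j41.9 Ω

βl = 2π × 0.361 = 130°
tan(βl) = -1.19
For an open-ended stub, Z_in = −jZ_0·cot(βl) = −jZ_0/tan(βl)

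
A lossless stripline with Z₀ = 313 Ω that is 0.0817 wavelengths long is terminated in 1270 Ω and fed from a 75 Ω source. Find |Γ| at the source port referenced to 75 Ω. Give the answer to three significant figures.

βl = 2π × 0.0817 = 29.4°
tan(βl) = 0.564
Z_in = Z_0·(Z_L + jZ_0·tanβl)/(Z_0 + jZ_L·tanβl) = 269 − j438 Ω
Γ_s = (Z_in − Z_s)/(Z_in + Z_s) = (194 − j438)/(344 − j438), |Γ_s| = 0.86

|Γ| ≈ 0.86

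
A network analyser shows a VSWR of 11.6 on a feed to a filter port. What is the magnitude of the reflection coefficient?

|Γ| ≈ 0.841

|Γ| = (S − 1)/(S + 1) = (11.6 − 1)/(11.6 + 1) = 10.6/12.6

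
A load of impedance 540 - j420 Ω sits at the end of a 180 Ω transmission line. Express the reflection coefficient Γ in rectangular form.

Γ = (Z_L − Z_0)/(Z_L + Z_0) = (360 − j420)/(720 − j420)

Γ ≈ 0.627 − j0.218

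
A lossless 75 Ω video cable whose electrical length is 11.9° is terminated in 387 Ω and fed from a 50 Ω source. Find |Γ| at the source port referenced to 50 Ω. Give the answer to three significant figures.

tan(βl) = 0.211
Z_in = Z_0·(Z_L + jZ_0·tanβl)/(Z_0 + jZ_L·tanβl) = 185 − j186 Ω
Γ_s = (Z_in − Z_s)/(Z_in + Z_s) = (135 − j186)/(235 − j186), |Γ_s| = 0.766

|Γ| ≈ 0.766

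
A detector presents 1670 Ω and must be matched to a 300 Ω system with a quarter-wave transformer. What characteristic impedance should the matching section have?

Z_qwt = √(Z_0·R_L) = √(300 × 1670) = √501000

Z_qwt ≈ 708 Ω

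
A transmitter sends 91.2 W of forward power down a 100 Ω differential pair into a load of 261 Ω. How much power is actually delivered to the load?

Γ = (261 − 100)/(261 + 100) = 0.446
|Γ|² = 0.199
P_refl = |Γ|²·P_inc = 18.1 W, P_del = (1 − |Γ|²)·P_inc = 73.1 W

P_delivered ≈ 73.1 W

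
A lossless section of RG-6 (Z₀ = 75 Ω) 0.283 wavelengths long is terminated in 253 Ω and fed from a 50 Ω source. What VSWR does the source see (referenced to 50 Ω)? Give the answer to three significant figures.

VSWR ≈ 2.38

βl = 2π × 0.283 = 102°
tan(βl) = -4.75
Z_in = Z_0·(Z_L + jZ_0·tanβl)/(Z_0 + jZ_L·tanβl) = 23.1 + j14.3 Ω
Γ_s = (Z_in − Z_s)/(Z_in + Z_s) = (-26.9 + j14.3)/(73.1 + j14.3), |Γ_s| = 0.409
VSWR = (1 + |Γ_s|)/(1 − |Γ_s|)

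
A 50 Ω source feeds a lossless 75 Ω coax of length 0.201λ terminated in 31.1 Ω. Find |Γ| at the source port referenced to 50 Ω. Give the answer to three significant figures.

βl = 2π × 0.201 = 72.4°
tan(βl) = 3.14
Z_in = Z_0·(Z_L + jZ_0·tanβl)/(Z_0 + jZ_L·tanβl) = 125 + j72.3 Ω
Γ_s = (Z_in − Z_s)/(Z_in + Z_s) = (75.4 + j72.3)/(175 + j72.3), |Γ_s| = 0.551

|Γ| ≈ 0.551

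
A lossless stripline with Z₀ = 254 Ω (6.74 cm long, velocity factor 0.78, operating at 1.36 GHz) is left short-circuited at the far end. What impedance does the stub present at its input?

λ = v/f = 0.78·c / 1.36 GHz = 0.172 m
βl = 2π·l/λ = 2π × 0.392 = 141°
tan(βl) = -0.809
For a short-circuited stub, Z_in = jZ_0·tan(βl)

Z_in ≈ −j206 Ω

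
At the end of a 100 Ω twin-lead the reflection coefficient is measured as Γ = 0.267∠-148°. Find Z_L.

Z_L = Z_0·(1 + Γ)/(1 − Γ) = 100·(0.774 − j0.141)/(1.23 + j0.141)

Z_L ≈ 60.9 − j18.6 Ω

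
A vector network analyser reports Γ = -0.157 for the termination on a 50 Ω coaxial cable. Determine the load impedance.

Z_L = Z_0·(1 + Γ)/(1 − Γ) = 50·(0.843)/(1.16)

Z_L ≈ 36.4 Ω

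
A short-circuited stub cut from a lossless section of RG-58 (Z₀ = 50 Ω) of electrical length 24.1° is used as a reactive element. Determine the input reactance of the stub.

X_in ≈ 22.4 Ω (inductive)

tan(βl) = 0.447
For a short-circuited stub, Z_in = jZ_0·tan(βl)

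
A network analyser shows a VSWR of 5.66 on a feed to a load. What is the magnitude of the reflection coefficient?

|Γ| ≈ 0.7

|Γ| = (S − 1)/(S + 1) = (5.66 − 1)/(5.66 + 1) = 4.66/6.66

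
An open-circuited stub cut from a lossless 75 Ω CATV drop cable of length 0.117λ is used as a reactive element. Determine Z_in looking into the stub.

βl = 2π × 0.117 = 42.1°
tan(βl) = 0.904
For an open-circuited stub, Z_in = −jZ_0·cot(βl) = −jZ_0/tan(βl)

Z_in ≈ −j82.9 Ω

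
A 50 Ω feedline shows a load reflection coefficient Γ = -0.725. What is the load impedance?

Z_L = Z_0·(1 + Γ)/(1 − Γ) = 50·(0.275)/(1.73)

Z_L ≈ 7.97 Ω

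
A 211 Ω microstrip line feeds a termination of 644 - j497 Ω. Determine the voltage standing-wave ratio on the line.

VSWR ≈ 5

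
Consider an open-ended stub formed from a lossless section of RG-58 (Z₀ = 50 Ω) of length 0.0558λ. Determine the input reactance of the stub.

X_in ≈ -137 Ω (capacitive)

βl = 2π × 0.0558 = 20.1°
tan(βl) = 0.366
For an open-ended stub, Z_in = −jZ_0·cot(βl) = −jZ_0/tan(βl)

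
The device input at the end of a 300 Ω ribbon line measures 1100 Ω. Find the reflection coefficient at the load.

Γ = (Z_L − Z_0)/(Z_L + Z_0) = (1100 − 300)/(1100 + 300) = 800/1400

Γ = 0.571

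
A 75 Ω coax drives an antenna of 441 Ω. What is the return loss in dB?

RL ≈ 2.98 dB

Γ = (441 − 75)/(441 + 75) = 0.709
RL = −20·log₁₀|Γ| = −20·log₁₀(0.709)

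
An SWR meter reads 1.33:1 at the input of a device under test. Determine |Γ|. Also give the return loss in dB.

|Γ| ≈ 0.142; return loss ≈ 17 dB

|Γ| = (S − 1)/(S + 1) = (1.33 − 1)/(1.33 + 1) = 0.33/2.33
RL = −20·log₁₀|Γ| = −20·log₁₀(0.142)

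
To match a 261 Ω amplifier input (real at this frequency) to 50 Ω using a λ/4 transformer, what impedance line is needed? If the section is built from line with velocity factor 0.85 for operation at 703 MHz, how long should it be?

Z_qwt ≈ 114 Ω; length ≈ 9.07 cm

Z_qwt = √(Z_0·R_L) = √(50 × 261) = √13050
λ = 0.85·c/f = 0.363 m, so l = λ/4 = 0.0907 m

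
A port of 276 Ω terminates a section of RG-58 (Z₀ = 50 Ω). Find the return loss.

RL ≈ 3.18 dB

Γ = (276 − 50)/(276 + 50) = 0.693
RL = −20·log₁₀|Γ| = −20·log₁₀(0.693)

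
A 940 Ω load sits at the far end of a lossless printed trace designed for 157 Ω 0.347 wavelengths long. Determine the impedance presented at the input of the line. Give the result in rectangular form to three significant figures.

Z_in ≈ 38.5 + j105 Ω

βl = 2π × 0.347 = 125°
tan(βl) = tan(125°) = -1.43
Z_in = Z_0·(Z_L + jZ_0·tanβl)/(Z_0 + jZ_L·tanβl)
     = 157·(940 − j225)/(157 − j1350)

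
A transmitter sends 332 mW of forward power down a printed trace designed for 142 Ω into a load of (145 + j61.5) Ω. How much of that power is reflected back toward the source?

|Γ| = |(3 + j61.5)/(287 + j61.5)| = 0.21
|Γ|² = 0.044
P_refl = |Γ|²·P_inc = 14.6 mW, P_del = (1 − |Γ|²)·P_inc = 317 mW

P_reflected ≈ 14.6 mW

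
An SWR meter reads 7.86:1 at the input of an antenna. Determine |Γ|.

|Γ| = (S − 1)/(S + 1) = (7.86 − 1)/(7.86 + 1) = 6.86/8.86

|Γ| ≈ 0.774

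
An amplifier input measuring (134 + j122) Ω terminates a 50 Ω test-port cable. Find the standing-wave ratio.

Γ = (Z_L − Z_0)/(Z_L + Z_0) = (84 + j122)/(184 + j122)
|Γ| = 148/221 = 0.671
VSWR = (1 + |Γ|)/(1 − |Γ|) = 1.67/0.329

VSWR ≈ 5.08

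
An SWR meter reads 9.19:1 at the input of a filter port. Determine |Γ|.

|Γ| = (S − 1)/(S + 1) = (9.19 − 1)/(9.19 + 1) = 8.19/10.2

|Γ| ≈ 0.804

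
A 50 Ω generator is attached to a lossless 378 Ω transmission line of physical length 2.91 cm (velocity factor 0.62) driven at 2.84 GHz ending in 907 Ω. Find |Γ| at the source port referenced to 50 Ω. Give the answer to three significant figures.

λ = v/f = 0.62·c / 2.84 GHz = 0.0655 m
βl = 2π·l/λ = 2π × 0.444 = 160°
tan(βl) = -0.365
Z_in = Z_0·(Z_L + jZ_0·tanβl)/(Z_0 + jZ_L·tanβl) = 582 + j371 Ω
Γ_s = (Z_in − Z_s)/(Z_in + Z_s) = (532 + j371)/(632 + j371), |Γ_s| = 0.885

|Γ| ≈ 0.885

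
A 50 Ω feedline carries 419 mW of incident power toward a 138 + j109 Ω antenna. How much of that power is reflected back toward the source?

P_reflected ≈ 174 mW

|Γ| = |(88 + j109)/(188 + j109)| = 0.645
|Γ|² = 0.416
P_refl = |Γ|²·P_inc = 174 mW, P_del = (1 − |Γ|²)·P_inc = 245 mW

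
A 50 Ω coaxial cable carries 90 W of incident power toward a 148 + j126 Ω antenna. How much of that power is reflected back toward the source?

|Γ| = |(98 + j126)/(198 + j126)| = 0.68
|Γ|² = 0.463
P_refl = |Γ|²·P_inc = 41.6 W, P_del = (1 − |Γ|²)·P_inc = 48.4 W

P_reflected ≈ 41.6 W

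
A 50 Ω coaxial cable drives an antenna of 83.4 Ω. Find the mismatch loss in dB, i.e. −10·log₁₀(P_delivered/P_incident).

Γ = (83.4 − 50)/(83.4 + 50) = 0.25
|Γ|² = 0.0627, so P_del/P_inc = 1 − |Γ|² = 0.937
ML = −10·log₁₀(1 − |Γ|²)

mismatch loss ≈ 0.281 dB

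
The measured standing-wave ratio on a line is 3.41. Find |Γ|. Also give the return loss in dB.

|Γ| ≈ 0.546; return loss ≈ 5.25 dB

|Γ| = (S − 1)/(S + 1) = (3.41 − 1)/(3.41 + 1) = 2.41/4.41
RL = −20·log₁₀|Γ| = −20·log₁₀(0.546)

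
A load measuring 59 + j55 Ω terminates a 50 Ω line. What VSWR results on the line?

VSWR ≈ 2.68

Γ = (Z_L − Z_0)/(Z_L + Z_0) = (9 + j55)/(109 + j55)
|Γ| = 55.7/122 = 0.456
VSWR = (1 + |Γ|)/(1 − |Γ|) = 1.46/0.544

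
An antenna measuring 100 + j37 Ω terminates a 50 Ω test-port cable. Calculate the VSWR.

Γ = (Z_L − Z_0)/(Z_L + Z_0) = (50 + j37)/(150 + j37)
|Γ| = 62.2/154 = 0.403
VSWR = (1 + |Γ|)/(1 − |Γ|) = 1.4/0.597

VSWR ≈ 2.35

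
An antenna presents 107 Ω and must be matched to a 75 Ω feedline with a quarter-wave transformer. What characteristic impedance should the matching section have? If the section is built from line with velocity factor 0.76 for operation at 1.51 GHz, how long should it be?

Z_qwt = √(Z_0·R_L) = √(75 × 107) = √8025
λ = 0.76·c/f = 0.151 m, so l = λ/4 = 0.0377 m

Z_qwt ≈ 89.6 Ω; length ≈ 3.77 cm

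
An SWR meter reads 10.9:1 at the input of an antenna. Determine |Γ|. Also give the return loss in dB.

|Γ| ≈ 0.832; return loss ≈ 1.6 dB

|Γ| = (S − 1)/(S + 1) = (10.9 − 1)/(10.9 + 1) = 9.9/11.9
RL = −20·log₁₀|Γ| = −20·log₁₀(0.832)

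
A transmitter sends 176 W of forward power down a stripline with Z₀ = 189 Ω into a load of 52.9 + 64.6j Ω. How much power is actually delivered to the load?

|Γ| = |(-136.1 + j64.6)/(241.9 + j64.6)| = 0.602
|Γ|² = 0.362
P_refl = |Γ|²·P_inc = 63.7 W, P_del = (1 − |Γ|²)·P_inc = 112 W

P_delivered ≈ 112 W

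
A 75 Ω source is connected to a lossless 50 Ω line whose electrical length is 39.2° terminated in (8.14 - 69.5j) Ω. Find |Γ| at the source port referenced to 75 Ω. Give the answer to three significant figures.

tan(βl) = 0.816
Z_in = Z_0·(Z_L + jZ_0·tanβl)/(Z_0 + jZ_L·tanβl) = 2.97 − j13.6 Ω
Γ_s = (Z_in − Z_s)/(Z_in + Z_s) = (-72 − j13.6)/(78 − j13.6), |Γ_s| = 0.926

|Γ| ≈ 0.926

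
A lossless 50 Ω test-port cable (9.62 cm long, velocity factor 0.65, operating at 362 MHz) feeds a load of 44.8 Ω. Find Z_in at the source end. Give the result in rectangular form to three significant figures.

Z_in ≈ 53.3 + j4.59 Ω

λ = v/f = 0.65·c / 362 MHz = 0.539 m
βl = 2π·l/λ = 2π × 0.179 = 64.3°
tan(βl) = tan(64.3°) = 2.08
Z_in = Z_0·(Z_L + jZ_0·tanβl)/(Z_0 + jZ_L·tanβl)
     = 50·(44.8 + j104)/(50 + j93.1)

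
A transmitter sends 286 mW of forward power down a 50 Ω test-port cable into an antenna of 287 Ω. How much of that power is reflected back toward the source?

Γ = (287 − 50)/(287 + 50) = 0.703
|Γ|² = 0.495
P_refl = |Γ|²·P_inc = 141 mW, P_del = (1 − |Γ|²)·P_inc = 145 mW

P_reflected ≈ 141 mW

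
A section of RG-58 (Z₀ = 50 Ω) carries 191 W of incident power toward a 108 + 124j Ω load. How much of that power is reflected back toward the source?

|Γ| = |(58 + j124)/(158 + j124)| = 0.682
|Γ|² = 0.465
P_refl = |Γ|²·P_inc = 88.7 W, P_del = (1 − |Γ|²)·P_inc = 102 W

P_reflected ≈ 88.7 W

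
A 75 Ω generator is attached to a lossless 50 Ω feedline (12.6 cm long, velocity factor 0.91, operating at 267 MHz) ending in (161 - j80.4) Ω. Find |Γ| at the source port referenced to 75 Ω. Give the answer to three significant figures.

λ = v/f = 0.91·c / 267 MHz = 1.02 m
βl = 2π·l/λ = 2π × 0.123 = 44.4°
tan(βl) = 0.978
Z_in = Z_0·(Z_L + jZ_0·tanβl)/(Z_0 + jZ_L·tanβl) = 19 − j35.6 Ω
Γ_s = (Z_in − Z_s)/(Z_in + Z_s) = (-56 − j35.6)/(94 − j35.6), |Γ_s| = 0.659

|Γ| ≈ 0.659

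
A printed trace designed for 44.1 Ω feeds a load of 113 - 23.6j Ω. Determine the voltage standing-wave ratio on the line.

Γ = (Z_L − Z_0)/(Z_L + Z_0) = (68.9 − j23.6)/(157.1 − j23.6)
|Γ| = 72.8/159 = 0.458
VSWR = (1 + |Γ|)/(1 − |Γ|) = 1.46/0.542

VSWR ≈ 2.69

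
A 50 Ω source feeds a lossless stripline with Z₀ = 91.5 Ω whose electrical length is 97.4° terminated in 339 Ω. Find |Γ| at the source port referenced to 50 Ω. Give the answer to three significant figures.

|Γ| ≈ 0.359

tan(βl) = -7.7
Z_in = Z_0·(Z_L + jZ_0·tanβl)/(Z_0 + jZ_L·tanβl) = 25.1 + j11 Ω
Γ_s = (Z_in − Z_s)/(Z_in + Z_s) = (-24.9 + j11)/(75.1 + j11), |Γ_s| = 0.359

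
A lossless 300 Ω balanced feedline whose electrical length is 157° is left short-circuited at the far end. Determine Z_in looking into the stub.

Z_in ≈ −j127 Ω

tan(βl) = -0.424
For a short-circuited stub, Z_in = jZ_0·tan(βl)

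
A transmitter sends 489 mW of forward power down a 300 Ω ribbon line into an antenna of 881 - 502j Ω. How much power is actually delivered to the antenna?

|Γ| = |(581 − j502)/(1181 − j502)| = 0.598
|Γ|² = 0.358
P_refl = |Γ|²·P_inc = 175 mW, P_del = (1 − |Γ|²)·P_inc = 314 mW

P_delivered ≈ 314 mW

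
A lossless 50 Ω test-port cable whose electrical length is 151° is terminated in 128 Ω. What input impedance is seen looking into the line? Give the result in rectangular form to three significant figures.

tan(βl) = tan(151°) = -0.554
Z_in = Z_0·(Z_L + jZ_0·tanβl)/(Z_0 + jZ_L·tanβl)
     = 50·(128 − j27.7)/(50 − j71)

Z_in ≈ 55.5 + j51.1 Ω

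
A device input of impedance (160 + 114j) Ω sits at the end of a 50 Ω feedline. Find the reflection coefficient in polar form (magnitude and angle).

Γ = (Z_L − Z_0)/(Z_L + Z_0) = (110 + j114)/(210 + j114)
|Γ| = 158/239 = 0.663

Γ ≈ 0.663 ∠ 17.5°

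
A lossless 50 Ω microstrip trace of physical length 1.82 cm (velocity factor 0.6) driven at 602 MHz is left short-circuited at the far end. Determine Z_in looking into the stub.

Z_in ≈ +j20.1 Ω

λ = v/f = 0.6·c / 602 MHz = 0.299 m
βl = 2π·l/λ = 2π × 0.0609 = 21.9°
tan(βl) = 0.402
For a short-circuited stub, Z_in = jZ_0·tan(βl)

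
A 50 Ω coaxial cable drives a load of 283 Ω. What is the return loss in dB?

Γ = (283 − 50)/(283 + 50) = 0.7
RL = −20·log₁₀|Γ| = −20·log₁₀(0.7)

RL ≈ 3.1 dB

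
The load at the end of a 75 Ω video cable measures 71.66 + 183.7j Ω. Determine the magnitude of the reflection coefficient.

|Γ| ≈ 0.782

Γ = (Z_L − Z_0)/(Z_L + Z_0) = (-3.34 + j183.7)/(146.7 + j183.7)
|Γ| = 184/235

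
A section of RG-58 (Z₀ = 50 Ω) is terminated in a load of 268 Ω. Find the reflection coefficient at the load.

Γ = 0.686

Γ = (Z_L − Z_0)/(Z_L + Z_0) = (268 − 50)/(268 + 50) = 218/318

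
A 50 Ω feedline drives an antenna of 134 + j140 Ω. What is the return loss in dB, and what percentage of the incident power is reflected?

Γ = (84 + j140)/(184 + j140), |Γ| = 0.706
RL = −20·log₁₀(0.706) = 3.02 dB
P_refl/P_inc = |Γ|² = 0.499

RL ≈ 3.02 dB; 49.9% of incident power reflected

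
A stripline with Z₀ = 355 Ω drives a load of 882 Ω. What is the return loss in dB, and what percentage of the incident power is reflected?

Γ = (882 − 355)/(882 + 355) = 0.426
RL = −20·log₁₀(0.426) = 7.41 dB
P_refl/P_inc = |Γ|² = 0.182

RL ≈ 7.41 dB; 18.2% of incident power reflected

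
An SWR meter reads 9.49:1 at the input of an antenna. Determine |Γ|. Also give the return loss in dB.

|Γ| ≈ 0.809; return loss ≈ 1.84 dB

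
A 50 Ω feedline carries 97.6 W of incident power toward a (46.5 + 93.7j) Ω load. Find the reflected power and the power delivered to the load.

|Γ| = |(-3.5 + j93.7)/(96.5 + j93.7)| = 0.697
|Γ|² = 0.486
P_refl = |Γ|²·P_inc = 47.4 W, P_del = (1 − |Γ|²)·P_inc = 50.2 W

P_reflected ≈ 47.4 W; P_delivered ≈ 50.2 W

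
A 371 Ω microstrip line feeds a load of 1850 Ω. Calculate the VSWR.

VSWR ≈ 4.99

For a purely resistive load, VSWR = R_L/Z_0 or Z_0/R_L (whichever > 1) = 1850/371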